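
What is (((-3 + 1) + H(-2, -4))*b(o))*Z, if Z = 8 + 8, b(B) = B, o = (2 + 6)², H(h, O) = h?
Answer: -4096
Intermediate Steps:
o = 64 (o = 8² = 64)
Z = 16
(((-3 + 1) + H(-2, -4))*b(o))*Z = (((-3 + 1) - 2)*64)*16 = ((-2 - 2)*64)*16 = -4*64*16 = -256*16 = -4096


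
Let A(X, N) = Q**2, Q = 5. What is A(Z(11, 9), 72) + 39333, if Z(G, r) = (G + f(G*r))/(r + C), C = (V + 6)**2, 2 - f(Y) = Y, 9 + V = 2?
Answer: 39358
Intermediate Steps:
V = -7 (V = -9 + 2 = -7)
f(Y) = 2 - Y
C = 1 (C = (-7 + 6)**2 = (-1)**2 = 1)
Z(G, r) = (2 + G - G*r)/(1 + r) (Z(G, r) = (G + (2 - G*r))/(r + 1) = (G + (2 - G*r))/(1 + r) = (2 + G - G*r)/(1 + r))
A(X, N) = 25 (A(X, N) = 5**2 = 25)
A(Z(11, 9), 72) + 39333 = 25 + 39333 = 39358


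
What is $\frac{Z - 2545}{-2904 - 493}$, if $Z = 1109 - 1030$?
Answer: $\frac{2466}{3397} \approx 0.72593$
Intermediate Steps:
$Z = 79$ ($Z = 1109 - 1030 = 79$)
$\frac{Z - 2545}{-2904 - 493} = \frac{79 - 2545}{-2904 - 493} = - \frac{2466}{-3397} = \left(-2466\right) \left(- \frac{1}{3397}\right) = \frac{2466}{3397}$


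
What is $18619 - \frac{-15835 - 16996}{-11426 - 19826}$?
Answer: $\frac{581848157}{31252} \approx 18618.0$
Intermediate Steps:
$18619 - \frac{-15835 - 16996}{-11426 - 19826} = 18619 - - \frac{32831}{-31252} = 18619 - \left(-32831\right) \left(- \frac{1}{31252}\right) = 18619 - \frac{32831}{31252} = \frac{581848157}{31252}$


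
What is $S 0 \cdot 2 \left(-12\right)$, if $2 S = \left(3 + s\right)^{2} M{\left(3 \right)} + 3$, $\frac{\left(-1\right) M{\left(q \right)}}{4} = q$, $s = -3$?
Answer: $0$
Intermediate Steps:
$M{\left(q \right)} = - 4 q$
$S = \frac{3}{2}$ ($S = \frac{\left(3 - 3\right)^{2} \left(\left(-4\right) 3\right) + 3}{2} = \frac{0^{2} \left(-12\right) + 3}{2} = \frac{0 \left(-12\right) + 3}{2} = \frac{0 + 3}{2} = \frac{1}{2} \cdot 3 = \frac{3}{2} \approx 1.5$)
$S 0 \cdot 2 \left(-12\right) = \frac{3 \cdot 0 \cdot 2}{2} \left(-12\right) = \frac{3}{2} \cdot 0 \left(-12\right) = 0 \left(-12\right) = 0$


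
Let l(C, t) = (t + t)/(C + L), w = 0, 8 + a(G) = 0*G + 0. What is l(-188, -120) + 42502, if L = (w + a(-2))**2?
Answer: 1317622/31 ≈ 42504.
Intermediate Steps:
a(G) = -8 (a(G) = -8 + (0*G + 0) = -8 + (0 + 0) = -8 + 0 = -8)
L = 64 (L = (0 - 8)**2 = (-8)**2 = 64)
l(C, t) = 2*t/(64 + C) (l(C, t) = (t + t)/(C + 64) = (2*t)/(64 + C) = 2*t/(64 + C))
l(-188, -120) + 42502 = 2*(-120)/(64 - 188) + 42502 = 2*(-120)/(-124) + 42502 = 2*(-120)*(-1/124) + 42502 = 60/31 + 42502 = 1317622/31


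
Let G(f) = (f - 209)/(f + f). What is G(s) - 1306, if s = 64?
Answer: -167313/128 ≈ -1307.1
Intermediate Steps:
G(f) = (-209 + f)/(2*f) (G(f) = (-209 + f)/((2*f)) = (-209 + f)*(1/(2*f)) = (-209 + f)/(2*f))
G(s) - 1306 = (½)*(-209 + 64)/64 - 1306 = (½)*(1/64)*(-145) - 1306 = -145/128 - 1306 = -167313/128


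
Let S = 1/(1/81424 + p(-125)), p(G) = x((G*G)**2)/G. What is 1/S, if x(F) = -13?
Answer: 1058637/10178000 ≈ 0.10401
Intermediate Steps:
p(G) = -13/G
S = 10178000/1058637 (S = 1/(1/81424 - 13/(-125)) = 1/(1/81424 - 13*(-1/125)) = 1/(1/81424 + 13/125) = 1/(1058637/10178000) = 10178000/1058637 ≈ 9.6142)
1/S = 1/(10178000/1058637) = 1058637/10178000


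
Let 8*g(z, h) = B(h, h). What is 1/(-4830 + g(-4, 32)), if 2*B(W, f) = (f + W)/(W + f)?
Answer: -16/77279 ≈ -0.00020704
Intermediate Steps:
B(W, f) = 1/2 (B(W, f) = ((f + W)/(W + f))/2 = ((W + f)/(W + f))/2 = (1/2)*1 = 1/2)
g(z, h) = 1/16 (g(z, h) = (1/8)*(1/2) = 1/16)
1/(-4830 + g(-4, 32)) = 1/(-4830 + 1/16) = 1/(-77279/16) = -16/77279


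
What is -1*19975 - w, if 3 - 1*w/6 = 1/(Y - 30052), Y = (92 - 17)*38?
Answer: -271924796/13601 ≈ -19993.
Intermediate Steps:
Y = 2850 (Y = 75*38 = 2850)
w = 244821/13601 (w = 18 - 6/(2850 - 30052) = 18 - 6/(-27202) = 18 - 6*(-1/27202) = 18 + 3/13601 = 244821/13601 ≈ 18.000)
-1*19975 - w = -1*19975 - 1*244821/13601 = -19975 - 244821/13601 = -271924796/13601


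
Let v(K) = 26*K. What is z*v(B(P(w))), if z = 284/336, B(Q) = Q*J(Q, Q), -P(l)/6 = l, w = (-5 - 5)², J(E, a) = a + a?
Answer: 110760000/7 ≈ 1.5823e+7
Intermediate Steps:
J(E, a) = 2*a
w = 100 (w = (-10)² = 100)
P(l) = -6*l
B(Q) = 2*Q² (B(Q) = Q*(2*Q) = 2*Q²)
z = 71/84 (z = 284*(1/336) = 71/84 ≈ 0.84524)
z*v(B(P(w))) = 71*(26*(2*(-6*100)²))/84 = 71*(26*(2*(-600)²))/84 = 71*(26*(2*360000))/84 = 71*(26*720000)/84 = (71/84)*18720000 = 110760000/7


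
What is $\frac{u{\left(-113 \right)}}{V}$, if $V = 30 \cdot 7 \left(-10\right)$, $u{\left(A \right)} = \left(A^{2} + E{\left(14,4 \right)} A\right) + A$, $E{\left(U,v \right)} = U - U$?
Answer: $- \frac{452}{75} \approx -6.0267$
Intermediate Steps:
$E{\left(U,v \right)} = 0$
$u{\left(A \right)} = A + A^{2}$ ($u{\left(A \right)} = \left(A^{2} + 0 A\right) + A = \left(A^{2} + 0\right) + A = A^{2} + A = A + A^{2}$)
$V = -2100$ ($V = 210 \left(-10\right) = -2100$)
$\frac{u{\left(-113 \right)}}{V} = \frac{\left(-113\right) \left(1 - 113\right)}{-2100} = \left(-113\right) \left(-112\right) \left(- \frac{1}{2100}\right) = 12656 \left(- \frac{1}{2100}\right) = - \frac{452}{75}$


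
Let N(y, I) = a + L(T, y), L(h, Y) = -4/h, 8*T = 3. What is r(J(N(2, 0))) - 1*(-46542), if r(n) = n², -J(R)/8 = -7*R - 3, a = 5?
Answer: 1193278/9 ≈ 1.3259e+5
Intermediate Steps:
T = 3/8 (T = (⅛)*3 = 3/8 ≈ 0.37500)
N(y, I) = -17/3 (N(y, I) = 5 - 4/3/8 = 5 - 4*8/3 = 5 - 32/3 = -17/3)
J(R) = 24 + 56*R (J(R) = -8*(-7*R - 3) = -8*(-3 - 7*R) = 24 + 56*R)
r(J(N(2, 0))) - 1*(-46542) = (24 + 56*(-17/3))² - 1*(-46542) = (24 - 952/3)² + 46542 = (-880/3)² + 46542 = 774400/9 + 46542 = 1193278/9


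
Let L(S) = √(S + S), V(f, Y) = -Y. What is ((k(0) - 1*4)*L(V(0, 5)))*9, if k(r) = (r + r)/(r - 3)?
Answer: -36*I*√10 ≈ -113.84*I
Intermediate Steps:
L(S) = √2*√S (L(S) = √(2*S) = √2*√S)
k(r) = 2*r/(-3 + r) (k(r) = (2*r)/(-3 + r) = 2*r/(-3 + r))
((k(0) - 1*4)*L(V(0, 5)))*9 = ((2*0/(-3 + 0) - 1*4)*(√2*√(-1*5)))*9 = ((2*0/(-3) - 4)*(√2*√(-5)))*9 = ((2*0*(-⅓) - 4)*(√2*(I*√5)))*9 = ((0 - 4)*(I*√10))*9 = -4*I*√10*9 = -36*I*√10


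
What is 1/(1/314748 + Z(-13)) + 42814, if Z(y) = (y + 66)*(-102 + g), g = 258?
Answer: 111416433727258/2602336465 ≈ 42814.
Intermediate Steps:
Z(y) = 10296 + 156*y (Z(y) = (y + 66)*(-102 + 258) = (66 + y)*156 = 10296 + 156*y)
1/(1/314748 + Z(-13)) + 42814 = 1/(1/314748 + (10296 + 156*(-13))) + 42814 = 1/(1/314748 + (10296 - 2028)) + 42814 = 1/(1/314748 + 8268) + 42814 = 1/(2602336465/314748) + 42814 = 314748/2602336465 + 42814 = 111416433727258/2602336465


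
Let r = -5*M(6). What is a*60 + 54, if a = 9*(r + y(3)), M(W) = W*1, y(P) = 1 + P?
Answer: -13986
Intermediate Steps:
M(W) = W
r = -30 (r = -5*6 = -30)
a = -234 (a = 9*(-30 + (1 + 3)) = 9*(-30 + 4) = 9*(-26) = -234)
a*60 + 54 = -234*60 + 54 = -14040 + 54 = -13986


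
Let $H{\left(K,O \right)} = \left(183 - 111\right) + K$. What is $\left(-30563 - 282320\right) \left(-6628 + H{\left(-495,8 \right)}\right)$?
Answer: $2206138033$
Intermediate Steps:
$H{\left(K,O \right)} = 72 + K$
$\left(-30563 - 282320\right) \left(-6628 + H{\left(-495,8 \right)}\right) = \left(-30563 - 282320\right) \left(-6628 + \left(72 - 495\right)\right) = - 312883 \left(-6628 - 423\right) = \left(-312883\right) \left(-7051\right) = 2206138033$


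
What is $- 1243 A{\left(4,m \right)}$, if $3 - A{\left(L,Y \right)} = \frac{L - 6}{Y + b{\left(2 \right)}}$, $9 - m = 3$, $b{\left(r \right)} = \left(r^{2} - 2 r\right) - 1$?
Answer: $- \frac{21131}{5} \approx -4226.2$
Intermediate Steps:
$b{\left(r \right)} = -1 + r^{2} - 2 r$
$m = 6$ ($m = 9 - 3 = 6$)
$A{\left(L,Y \right)} = 3 - \frac{-6 + L}{-1 + Y}$ ($A{\left(L,Y \right)} = 3 - \frac{L - 6}{Y - \left(5 - 4\right)} = 3 - \frac{-6 + L}{Y - 1} = 3 - \frac{-6 + L}{-1 + Y}$)
$- 1243 A{\left(4,m \right)} = - 1243 \frac{3 - 4 + 3 \cdot 6}{-1 + 6} = - 1243 \frac{3 - 4 + 18}{5} = - 1243 \cdot \frac{1}{5} \cdot 17 = \left(-1243\right) \frac{17}{5} = - \frac{21131}{5}$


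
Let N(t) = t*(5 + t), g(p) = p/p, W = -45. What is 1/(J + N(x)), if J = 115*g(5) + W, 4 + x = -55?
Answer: 1/3256 ≈ 0.00030713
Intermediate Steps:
x = -59 (x = -4 - 55 = -59)
g(p) = 1
J = 70 (J = 115*1 - 45 = 115 - 45 = 70)
1/(J + N(x)) = 1/(70 - 59*(5 - 59)) = 1/(70 - 59*(-54)) = 1/(70 + 3186) = 1/3256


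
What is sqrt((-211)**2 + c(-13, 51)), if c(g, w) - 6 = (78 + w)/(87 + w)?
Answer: sqrt(94221110)/46 ≈ 211.02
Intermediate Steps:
c(g, w) = 6 + (78 + w)/(87 + w)
sqrt((-211)**2 + c(-13, 51)) = sqrt((-211)**2 + (600 + 7*51)/(87 + 51)) = sqrt(44521 + (600 + 357)/138) = sqrt(44521 + (1/138)*957) = sqrt(44521 + 319/46) = sqrt(2048285/46) = sqrt(94221110)/46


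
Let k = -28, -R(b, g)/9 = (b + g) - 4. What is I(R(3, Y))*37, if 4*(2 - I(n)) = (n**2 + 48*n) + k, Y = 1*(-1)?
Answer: -10656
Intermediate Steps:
Y = -1
R(b, g) = 36 - 9*b - 9*g (R(b, g) = -9*((b + g) - 4) = -9*(-4 + b + g) = 36 - 9*b - 9*g)
I(n) = 9 - 12*n - n**2/4 (I(n) = 2 - ((n**2 + 48*n) - 28)/4 = 2 - (-28 + n**2 + 48*n)/4 = 2 + (7 - 12*n - n**2/4) = 9 - 12*n - n**2/4)
I(R(3, Y))*37 = (9 - 12*(36 - 9*3 - 9*(-1)) - (36 - 9*3 - 9*(-1))**2/4)*37 = (9 - 12*(36 - 27 + 9) - (36 - 27 + 9)**2/4)*37 = (9 - 12*18 - 1/4*18**2)*37 = (9 - 216 - 1/4*324)*37 = (9 - 216 - 81)*37 = -288*37 = -10656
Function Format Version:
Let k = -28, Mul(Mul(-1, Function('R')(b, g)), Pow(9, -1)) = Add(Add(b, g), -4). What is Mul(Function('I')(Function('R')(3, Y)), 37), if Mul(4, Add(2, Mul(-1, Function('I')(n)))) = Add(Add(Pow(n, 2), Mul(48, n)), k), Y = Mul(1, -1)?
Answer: -10656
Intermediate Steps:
Y = -1
Function('R')(b, g) = Add(36, Mul(-9, b), Mul(-9, g)) (Function('R')(b, g) = Mul(-9, Add(Add(b, g), -4)) = Mul(-9, Add(-4, b, g)) = Add(36, Mul(-9, b), Mul(-9, g)))
Function('I')(n) = Add(9, Mul(-12, n), Mul(Rational(-1, 4), Pow(n, 2))) (Function('I')(n) = Add(2, Mul(Rational(-1, 4), Add(Add(Pow(n, 2), Mul(48, n)), -28))) = Add(2, Mul(Rational(-1, 4), Add(-28, Pow(n, 2), Mul(48, n)))) = Add(2, Add(7, Mul(-12, n), Mul(Rational(-1, 4), Pow(n, 2)))) = Add(9, Mul(-12, n), Mul(Rational(-1, 4), Pow(n, 2))))
Mul(Function('I')(Function('R')(3, Y)), 37) = Mul(Add(9, Mul(-12, Add(36, Mul(-9, 3), Mul(-9, -1))), Mul(Rational(-1, 4), Pow(Add(36, Mul(-9, 3), Mul(-9, -1)), 2))), 37) = Mul(Add(9, Mul(-12, Add(36, -27, 9)), Mul(Rational(-1, 4), Pow(Add(36, -27, 9), 2))), 37) = Mul(Add(9, Mul(-12, 18), Mul(Rational(-1, 4), Pow(18, 2))), 37) = Mul(Add(9, -216, Mul(Rational(-1, 4), 324)), 37) = Mul(Add(9, -216, -81), 37) = Mul(-288, 37) = -10656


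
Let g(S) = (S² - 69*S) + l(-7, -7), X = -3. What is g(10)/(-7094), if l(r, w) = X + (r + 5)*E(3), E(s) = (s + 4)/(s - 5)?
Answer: 293/3547 ≈ 0.082605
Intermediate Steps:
E(s) = (4 + s)/(-5 + s)
l(r, w) = -41/2 - 7*r/2 (l(r, w) = -3 + (r + 5)*((4 + 3)/(-5 + 3)) = -3 + (5 + r)*(7/(-2)) = -3 + (5 + r)*(-½*7) = -3 + (5 + r)*(-7/2) = -3 + (-35/2 - 7*r/2) = -41/2 - 7*r/2)
g(S) = 4 + S² - 69*S (g(S) = (S² - 69*S) + (-41/2 - 7/2*(-7)) = (S² - 69*S) + (-41/2 + 49/2) = (S² - 69*S) + 4 = 4 + S² - 69*S)
g(10)/(-7094) = (4 + 10² - 69*10)/(-7094) = (4 + 100 - 690)*(-1/7094) = -586*(-1/7094) = 293/3547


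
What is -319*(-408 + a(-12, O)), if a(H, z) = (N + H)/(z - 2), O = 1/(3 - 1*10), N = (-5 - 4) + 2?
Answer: 1909853/15 ≈ 1.2732e+5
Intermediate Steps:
N = -7 (N = -9 + 2 = -7)
O = -⅐ (O = 1/(3 - 10) = 1/(-7) = -⅐ ≈ -0.14286)
a(H, z) = (-7 + H)/(-2 + z) (a(H, z) = (-7 + H)/(z - 2) = (-7 + H)/(-2 + z))
-319*(-408 + a(-12, O)) = -319*(-408 + (-7 - 12)/(-2 - ⅐)) = -319*(-408 - 19/(-15/7)) = -319*(-408 - 7/15*(-19)) = -319*(-408 + 133/15) = -319*(-5987/15) = 1909853/15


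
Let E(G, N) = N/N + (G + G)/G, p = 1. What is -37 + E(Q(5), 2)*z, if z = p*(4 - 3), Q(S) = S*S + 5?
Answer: -34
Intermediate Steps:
Q(S) = 5 + S² (Q(S) = S² + 5 = 5 + S²)
E(G, N) = 3 (E(G, N) = 1 + (2*G)/G = 1 + 2 = 3)
z = 1 (z = 1*(4 - 3) = 1*1 = 1)
-37 + E(Q(5), 2)*z = -37 + 3*1 = -37 + 3 = -34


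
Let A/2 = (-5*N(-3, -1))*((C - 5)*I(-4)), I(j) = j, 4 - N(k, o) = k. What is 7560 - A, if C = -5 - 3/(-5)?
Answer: 10192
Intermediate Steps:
N(k, o) = 4 - k
C = -22/5 (C = -5 - 3*(-1/5) = -5 + 3/5 = -22/5 ≈ -4.4000)
A = -2632 (A = 2*((-5*(4 - 1*(-3)))*((-22/5 - 5)*(-4))) = 2*((-5*(4 + 3))*(-47/5*(-4))) = 2*(-5*7*(188/5)) = 2*(-35*188/5) = 2*(-1316) = -2632)
7560 - A = 7560 - 1*(-2632) = 7560 + 2632 = 10192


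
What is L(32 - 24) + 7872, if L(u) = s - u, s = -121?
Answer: 7743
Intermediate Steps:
L(u) = -121 - u
L(32 - 24) + 7872 = (-121 - (32 - 24)) + 7872 = (-121 - 1*8) + 7872 = (-121 - 8) + 7872 = -129 + 7872 = 7743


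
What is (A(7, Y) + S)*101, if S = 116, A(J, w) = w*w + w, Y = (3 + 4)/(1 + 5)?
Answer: 430967/36 ≈ 11971.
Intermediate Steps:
Y = 7/6 ≈ 1.1667
A(J, w) = w + w**2 (A(J, w) = w**2 + w = w + w**2)
(A(7, Y) + S)*101 = (7*(1 + 7/6)/6 + 116)*101 = ((7/6)*(13/6) + 116)*101 = (91/36 + 116)*101 = (4267/36)*101 = 430967/36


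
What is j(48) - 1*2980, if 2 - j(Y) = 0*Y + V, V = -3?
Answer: -2975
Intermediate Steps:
j(Y) = 5 (j(Y) = 2 - (0*Y - 3) = 2 - (0 - 3) = 2 - 1*(-3) = 2 + 3 = 5)
j(48) - 1*2980 = 5 - 1*2980 = 5 - 2980 = -2975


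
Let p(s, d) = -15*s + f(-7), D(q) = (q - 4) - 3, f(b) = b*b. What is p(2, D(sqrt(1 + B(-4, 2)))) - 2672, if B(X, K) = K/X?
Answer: -2653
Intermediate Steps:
f(b) = b**2
D(q) = -7 + q (D(q) = (-4 + q) - 3 = -7 + q)
p(s, d) = 49 - 15*s (p(s, d) = -15*s + (-7)**2 = -15*s + 49 = 49 - 15*s)
p(2, D(sqrt(1 + B(-4, 2)))) - 2672 = (49 - 15*2) - 2672 = (49 - 30) - 2672 = 19 - 2672 = -2653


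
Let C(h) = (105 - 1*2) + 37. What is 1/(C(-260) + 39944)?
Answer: 1/40084 ≈ 2.4948e-5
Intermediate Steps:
C(h) = 140 (C(h) = (105 - 2) + 37 = 103 + 37 = 140)
1/(C(-260) + 39944) = 1/(140 + 39944) = 1/40084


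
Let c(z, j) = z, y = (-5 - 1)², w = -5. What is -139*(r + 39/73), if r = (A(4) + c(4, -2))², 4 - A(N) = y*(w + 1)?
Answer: -234441709/73 ≈ -3.2115e+6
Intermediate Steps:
y = 36 (y = (-6)² = 36)
A(N) = 148 (A(N) = 4 - 36*(-5 + 1) = 4 - 36*(-4) = 4 - 1*(-144) = 4 + 144 = 148)
r = 23104 (r = (148 + 4)² = 152² = 23104)
-139*(r + 39/73) = -139*(23104 + 39/73) = -139*1686631/73 = -234441709/73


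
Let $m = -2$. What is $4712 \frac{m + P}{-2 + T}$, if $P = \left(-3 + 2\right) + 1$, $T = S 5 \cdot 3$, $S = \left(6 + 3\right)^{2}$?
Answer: $- \frac{9424}{1213} \approx -7.7692$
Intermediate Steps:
$S = 81$ ($S = 9^{2} = 81$)
$T = 1215$ ($T = 81 \cdot 5 \cdot 3 = 405 \cdot 3 = 1215$)
$P = 0$ ($P = -1 + 1 = 0$)
$4712 \frac{m + P}{-2 + T} = 4712 \frac{-2 + 0}{-2 + 1215} = 4712 \left(- \frac{2}{1213}\right) = - \frac{9424}{1213}$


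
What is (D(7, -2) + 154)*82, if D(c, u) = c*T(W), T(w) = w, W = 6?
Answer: 16072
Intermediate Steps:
D(c, u) = 6*c (D(c, u) = c*6 = 6*c)
(D(7, -2) + 154)*82 = (6*7 + 154)*82 = (42 + 154)*82 = 196*82 = 16072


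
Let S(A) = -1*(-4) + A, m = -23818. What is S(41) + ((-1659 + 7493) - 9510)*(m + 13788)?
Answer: 36870325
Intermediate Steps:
S(A) = 4 + A
S(41) + ((-1659 + 7493) - 9510)*(m + 13788) = (4 + 41) + ((-1659 + 7493) - 9510)*(-23818 + 13788) = 45 + (5834 - 9510)*(-10030) = 45 - 3676*(-10030) = 45 + 36870280 = 36870325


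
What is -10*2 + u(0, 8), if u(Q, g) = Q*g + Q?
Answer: -20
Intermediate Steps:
u(Q, g) = Q + Q*g
-10*2 + u(0, 8) = -10*2 + 0*(1 + 8) = -20 + 0*9 = -20 + 0 = -20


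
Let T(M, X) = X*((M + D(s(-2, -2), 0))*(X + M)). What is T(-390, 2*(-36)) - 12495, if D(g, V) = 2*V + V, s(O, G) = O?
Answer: -12985455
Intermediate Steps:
D(g, V) = 3*V
T(M, X) = M*X*(M + X) (T(M, X) = X*((M + 3*0)*(X + M)) = X*((M + 0)*(M + X)) = X*(M*(M + X)) = M*X*(M + X))
T(-390, 2*(-36)) - 12495 = -390*2*(-36)*(-390 + 2*(-36)) - 12495 = -390*(-72)*(-390 - 72) - 12495 = -390*(-72)*(-462) - 12495 = -12972960 - 12495 = -12985455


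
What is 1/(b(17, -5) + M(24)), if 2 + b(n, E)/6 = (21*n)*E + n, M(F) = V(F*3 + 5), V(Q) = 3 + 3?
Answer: -1/10614 ≈ -9.4215e-5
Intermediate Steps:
V(Q) = 6
M(F) = 6
b(n, E) = -12 + 6*n + 126*E*n (b(n, E) = -12 + 6*((21*n)*E + n) = -12 + 6*(21*E*n + n) = -12 + 6*(n + 21*E*n) = -12 + (6*n + 126*E*n) = -12 + 6*n + 126*E*n)
1/(b(17, -5) + M(24)) = 1/((-12 + 6*17 + 126*(-5)*17) + 6) = 1/((-12 + 102 - 10710) + 6) = 1/(-10620 + 6) = 1/(-10614) = -1/10614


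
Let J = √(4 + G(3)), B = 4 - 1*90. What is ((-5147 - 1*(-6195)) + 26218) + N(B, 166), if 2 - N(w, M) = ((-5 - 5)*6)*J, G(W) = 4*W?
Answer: 27508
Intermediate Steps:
B = -86 (B = 4 - 90 = -86)
J = 4 (J = √(4 + 4*3) = √(4 + 12) = √16 = 4)
N(w, M) = 242 (N(w, M) = 2 - (-5 - 5)*6*4 = 2 - (-10*6)*4 = 2 - (-60)*4 = 2 - 1*(-240) = 2 + 240 = 242)
((-5147 - 1*(-6195)) + 26218) + N(B, 166) = ((-5147 - 1*(-6195)) + 26218) + 242 = ((-5147 + 6195) + 26218) + 242 = (1048 + 26218) + 242 = 27266 + 242 = 27508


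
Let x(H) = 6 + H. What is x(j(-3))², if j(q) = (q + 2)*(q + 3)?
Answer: 36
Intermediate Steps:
j(q) = (2 + q)*(3 + q)
x(j(-3))² = (6 + (6 + (-3)² + 5*(-3)))² = (6 + (6 + 9 - 15))² = (6 + 0)² = 6² = 36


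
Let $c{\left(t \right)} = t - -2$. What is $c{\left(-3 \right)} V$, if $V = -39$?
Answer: $39$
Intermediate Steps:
$c{\left(t \right)} = 2 + t$ ($c{\left(t \right)} = t + 2 = 2 + t$)
$c{\left(-3 \right)} V = \left(2 - 3\right) \left(-39\right) = \left(-1\right) \left(-39\right) = 39$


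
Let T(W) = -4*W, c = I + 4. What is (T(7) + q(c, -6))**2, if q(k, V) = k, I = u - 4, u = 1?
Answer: 729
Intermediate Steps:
I = -3 (I = 1 - 4 = -3)
c = 1 (c = -3 + 4 = 1)
(T(7) + q(c, -6))**2 = (-4*7 + 1)**2 = (-28 + 1)**2 = (-27)**2 = 729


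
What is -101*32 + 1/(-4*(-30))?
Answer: -387839/120 ≈ -3232.0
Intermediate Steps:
-101*32 + 1/(-4*(-30)) = -3232 + 1/120 = -387839/120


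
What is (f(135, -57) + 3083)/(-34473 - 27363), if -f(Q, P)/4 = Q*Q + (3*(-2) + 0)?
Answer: 69793/61836 ≈ 1.1287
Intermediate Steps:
f(Q, P) = 24 - 4*Q**2 (f(Q, P) = -4*(Q*Q + (3*(-2) + 0)) = -4*(Q**2 + (-6 + 0)) = -4*(Q**2 - 6) = -4*(-6 + Q**2) = 24 - 4*Q**2)
(f(135, -57) + 3083)/(-34473 - 27363) = ((24 - 4*135**2) + 3083)/(-34473 - 27363) = ((24 - 4*18225) + 3083)/(-61836) = ((24 - 72900) + 3083)*(-1/61836) = (-72876 + 3083)*(-1/61836) = -69793*(-1/61836) = 69793/61836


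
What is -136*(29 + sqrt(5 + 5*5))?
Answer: -3944 - 136*sqrt(30) ≈ -4688.9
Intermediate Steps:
-136*(29 + sqrt(5 + 5*5)) = -136*(29 + sqrt(5 + 25)) = -136*(29 + sqrt(30)) = -3944 - 136*sqrt(30)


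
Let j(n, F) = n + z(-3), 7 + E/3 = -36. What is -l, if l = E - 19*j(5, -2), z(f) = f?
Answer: 167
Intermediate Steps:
E = -129 (E = -21 + 3*(-36) = -21 - 108 = -129)
j(n, F) = -3 + n (j(n, F) = n - 3 = -3 + n)
l = -167 (l = -129 - 19*(-3 + 5) = -129 - 19*2 = -129 - 38 = -167)
-l = -1*(-167) = 167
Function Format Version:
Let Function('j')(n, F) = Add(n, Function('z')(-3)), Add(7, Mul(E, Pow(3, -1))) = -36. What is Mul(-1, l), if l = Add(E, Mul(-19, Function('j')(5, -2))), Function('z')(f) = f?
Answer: 167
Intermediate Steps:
E = -129 (E = Add(-21, Mul(3, -36)) = Add(-21, -108) = -129)
Function('j')(n, F) = Add(-3, n) (Function('j')(n, F) = Add(n, -3) = Add(-3, n))
l = -167 (l = Add(-129, Mul(-19, Add(-3, 5))) = Add(-129, Mul(-19, 2)) = Add(-129, -38) = -167)
Mul(-1, l) = Mul(-1, -167) = 167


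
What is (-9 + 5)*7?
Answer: -28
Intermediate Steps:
(-9 + 5)*7 = -4*7 = -28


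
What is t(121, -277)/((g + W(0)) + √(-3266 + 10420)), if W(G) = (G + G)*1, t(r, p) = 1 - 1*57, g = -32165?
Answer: 36760/21113879 + 8*√146/21113879 ≈ 0.0017456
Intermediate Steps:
t(r, p) = -56 (t(r, p) = 1 - 57 = -56)
W(G) = 2*G (W(G) = (2*G)*1 = 2*G)
t(121, -277)/((g + W(0)) + √(-3266 + 10420)) = -56/((-32165 + 2*0) + √(-3266 + 10420)) = -56/((-32165 + 0) + √7154) = -56/(-32165 + 7*√146)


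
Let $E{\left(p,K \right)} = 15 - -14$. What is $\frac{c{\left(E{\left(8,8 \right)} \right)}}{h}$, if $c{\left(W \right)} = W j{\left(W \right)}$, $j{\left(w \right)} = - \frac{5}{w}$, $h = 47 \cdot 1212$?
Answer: $- \frac{5}{56964} \approx -8.7775 \cdot 10^{-5}$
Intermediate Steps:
$h = 56964$
$E{\left(p,K \right)} = 29$ ($E{\left(p,K \right)} = 15 + 14 = 29$)
$c{\left(W \right)} = -5$ ($c{\left(W \right)} = W \left(- \frac{5}{W}\right) = -5$)
$\frac{c{\left(E{\left(8,8 \right)} \right)}}{h} = - \frac{5}{56964}$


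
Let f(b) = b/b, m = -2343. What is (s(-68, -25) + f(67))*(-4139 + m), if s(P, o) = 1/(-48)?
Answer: -152327/24 ≈ -6347.0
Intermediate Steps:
s(P, o) = -1/48
f(b) = 1
(s(-68, -25) + f(67))*(-4139 + m) = (-1/48 + 1)*(-4139 - 2343) = (47/48)*(-6482) = -152327/24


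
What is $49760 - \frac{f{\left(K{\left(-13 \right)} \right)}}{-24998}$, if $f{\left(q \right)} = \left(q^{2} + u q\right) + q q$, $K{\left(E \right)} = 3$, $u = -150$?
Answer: $\frac{621950024}{12499} \approx 49760.0$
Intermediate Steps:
$f{\left(q \right)} = - 150 q + 2 q^{2}$ ($f{\left(q \right)} = \left(q^{2} - 150 q\right) + q q = \left(q^{2} - 150 q\right) + q^{2} = - 150 q + 2 q^{2}$)
$49760 - \frac{f{\left(K{\left(-13 \right)} \right)}}{-24998} = 49760 - \frac{2 \cdot 3 \left(-75 + 3\right)}{-24998} = 49760 - 2 \cdot 3 \left(-72\right) \left(- \frac{1}{24998}\right) = 49760 - \left(-432\right) \left(- \frac{1}{24998}\right) = 49760 - \frac{216}{12499} = \frac{621950024}{12499}$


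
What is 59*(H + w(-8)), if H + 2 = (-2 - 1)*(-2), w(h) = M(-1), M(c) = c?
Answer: 177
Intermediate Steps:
w(h) = -1
H = 4 (H = -2 + (-2 - 1)*(-2) = -2 - 3*(-2) = -2 + 6 = 4)
59*(H + w(-8)) = 59*(4 - 1) = 59*3 = 177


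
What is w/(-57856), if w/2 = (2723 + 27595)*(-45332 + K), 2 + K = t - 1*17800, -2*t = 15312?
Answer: 536552805/7232 ≈ 74192.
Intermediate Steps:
t = -7656 (t = -1/2*15312 = -7656)
K = -25458 (K = -2 + (-7656 - 1*17800) = -2 + (-7656 - 17800) = -2 - 25456 = -25458)
w = -4292422440 (w = 2*((2723 + 27595)*(-45332 - 25458)) = 2*(30318*(-70790)) = 2*(-2146211220) = -4292422440)
w/(-57856) = -4292422440/(-57856) = -4292422440*(-1/57856) = 536552805/7232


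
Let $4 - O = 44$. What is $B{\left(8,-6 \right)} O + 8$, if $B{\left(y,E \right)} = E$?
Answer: $248$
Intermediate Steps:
$O = -40$ ($O = 4 - 44 = -40$)
$B{\left(8,-6 \right)} O + 8 = \left(-6\right) \left(-40\right) + 8 = 240 + 8 = 248$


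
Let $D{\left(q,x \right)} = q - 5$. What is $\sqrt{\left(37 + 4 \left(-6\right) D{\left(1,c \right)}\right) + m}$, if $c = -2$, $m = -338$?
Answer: $i \sqrt{205} \approx 14.318 i$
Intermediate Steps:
$D{\left(q,x \right)} = -5 + q$ ($D{\left(q,x \right)} = q - 5 = -5 + q$)
$\sqrt{\left(37 + 4 \left(-6\right) D{\left(1,c \right)}\right) + m} = \sqrt{\left(37 + 4 \left(-6\right) \left(-5 + 1\right)\right) - 338} = \sqrt{\left(37 - -96\right) - 338} = \sqrt{\left(37 + 96\right) - 338} = \sqrt{133 - 338} = \sqrt{-205} = i \sqrt{205}$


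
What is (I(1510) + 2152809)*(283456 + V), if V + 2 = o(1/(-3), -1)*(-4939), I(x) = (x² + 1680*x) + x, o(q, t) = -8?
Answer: 2251466715554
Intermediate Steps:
I(x) = x² + 1681*x
V = 39510 (V = -2 - 8*(-4939) = -2 + 39512 = 39510)
(I(1510) + 2152809)*(283456 + V) = (1510*(1681 + 1510) + 2152809)*(283456 + 39510) = (1510*3191 + 2152809)*322966 = (4818410 + 2152809)*322966 = 6971219*322966 = 2251466715554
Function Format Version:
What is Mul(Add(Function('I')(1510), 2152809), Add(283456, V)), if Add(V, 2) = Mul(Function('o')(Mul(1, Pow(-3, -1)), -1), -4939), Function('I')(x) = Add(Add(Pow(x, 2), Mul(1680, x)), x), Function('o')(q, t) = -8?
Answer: 2251466715554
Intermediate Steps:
Function('I')(x) = Add(Pow(x, 2), Mul(1681, x))
V = 39510 (V = Add(-2, Mul(-8, -4939)) = Add(-2, 39512) = 39510)
Mul(Add(Function('I')(1510), 2152809), Add(283456, V)) = Mul(Add(Mul(1510, Add(1681, 1510)), 2152809), Add(283456, 39510)) = Mul(Add(Mul(1510, 3191), 2152809), 322966) = Mul(Add(4818410, 2152809), 322966) = Mul(6971219, 322966) = 2251466715554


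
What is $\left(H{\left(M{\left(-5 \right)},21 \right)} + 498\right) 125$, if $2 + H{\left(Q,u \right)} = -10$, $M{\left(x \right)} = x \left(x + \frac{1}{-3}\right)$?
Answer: $60750$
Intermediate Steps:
$M{\left(x \right)} = x \left(- \frac{1}{3} + x\right)$ ($M{\left(x \right)} = x \left(x - \frac{1}{3}\right) = x \left(- \frac{1}{3} + x\right)$)
$H{\left(Q,u \right)} = -12$ ($H{\left(Q,u \right)} = -2 - 10 = -12$)
$\left(H{\left(M{\left(-5 \right)},21 \right)} + 498\right) 125 = \left(-12 + 498\right) 125 = 486 \cdot 125 = 60750$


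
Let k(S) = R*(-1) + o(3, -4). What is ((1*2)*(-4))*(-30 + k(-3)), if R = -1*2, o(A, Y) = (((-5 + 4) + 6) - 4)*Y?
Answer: 256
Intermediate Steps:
o(A, Y) = Y (o(A, Y) = ((-1 + 6) - 4)*Y = (5 - 4)*Y = 1*Y = Y)
R = -2
k(S) = -2 (k(S) = -2*(-1) - 4 = 2 - 4 = -2)
((1*2)*(-4))*(-30 + k(-3)) = ((1*2)*(-4))*(-30 - 2) = (2*(-4))*(-32) = -8*(-32) = 256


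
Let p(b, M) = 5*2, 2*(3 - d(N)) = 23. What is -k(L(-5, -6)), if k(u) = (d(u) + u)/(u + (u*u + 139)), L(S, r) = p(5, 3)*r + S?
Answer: 49/2866 ≈ 0.017097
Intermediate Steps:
d(N) = -17/2 (d(N) = 3 - 1/2*23 = 3 - 23/2 = -17/2)
p(b, M) = 10
L(S, r) = S + 10*r (L(S, r) = 10*r + S = S + 10*r)
k(u) = (-17/2 + u)/(139 + u + u**2) (k(u) = (-17/2 + u)/(u + (u*u + 139)) = (-17/2 + u)/(u + (u**2 + 139)) = (-17/2 + u)/(u + (139 + u**2)) = (-17/2 + u)/(139 + u + u**2))
-k(L(-5, -6)) = -(-17/2 + (-5 + 10*(-6)))/(139 + (-5 + 10*(-6)) + (-5 + 10*(-6))**2) = -(-17/2 + (-5 - 60))/(139 + (-5 - 60) + (-5 - 60)**2) = -(-17/2 - 65)/(139 - 65 + (-65)**2) = -(-147)/((139 - 65 + 4225)*2) = -(-147)/(4299*2) = -1*(-49/2866) = 49/2866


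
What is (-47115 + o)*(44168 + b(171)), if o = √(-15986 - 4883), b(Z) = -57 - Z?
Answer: -2070233100 + 43940*I*√20869 ≈ -2.0702e+9 + 6.3476e+6*I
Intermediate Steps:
o = I*√20869 (o = √(-20869) = I*√20869 ≈ 144.46*I)
(-47115 + o)*(44168 + b(171)) = (-47115 + I*√20869)*(44168 + (-57 - 1*171)) = (-47115 + I*√20869)*(44168 + (-57 - 171)) = (-47115 + I*√20869)*(44168 - 228) = (-47115 + I*√20869)*43940 = -2070233100 + 43940*I*√20869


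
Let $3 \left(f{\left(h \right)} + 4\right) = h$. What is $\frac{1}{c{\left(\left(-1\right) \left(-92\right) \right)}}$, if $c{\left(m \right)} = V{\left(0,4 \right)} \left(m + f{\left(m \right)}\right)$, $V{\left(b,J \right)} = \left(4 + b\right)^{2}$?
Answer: $\frac{3}{5696} \approx 0.00052669$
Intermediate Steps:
$f{\left(h \right)} = -4 + \frac{h}{3}$
$c{\left(m \right)} = -64 + \frac{64 m}{3}$ ($c{\left(m \right)} = \left(4 + 0\right)^{2} \left(m + \left(-4 + \frac{m}{3}\right)\right) = 4^{2} \left(-4 + \frac{4 m}{3}\right) = 16 \left(-4 + \frac{4 m}{3}\right) = -64 + \frac{64 m}{3}$)
$\frac{1}{c{\left(\left(-1\right) \left(-92\right) \right)}} = \frac{1}{-64 + \frac{64 \left(\left(-1\right) \left(-92\right)\right)}{3}} = \frac{1}{-64 + \frac{64}{3} \cdot 92} = \frac{1}{-64 + \frac{5888}{3}} = \frac{1}{\frac{5696}{3}} = \frac{3}{5696}$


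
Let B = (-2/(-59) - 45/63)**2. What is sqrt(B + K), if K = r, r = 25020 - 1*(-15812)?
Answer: sqrt(6964752369)/413 ≈ 202.07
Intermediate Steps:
r = 40832 (r = 25020 + 15812 = 40832)
K = 40832
B = 78961/170569 (B = (-2*(-1/59) - 45*1/63)**2 = (2/59 - 5/7)**2 = (-281/413)**2 = 78961/170569 ≈ 0.46293)
sqrt(B + K) = sqrt(78961/170569 + 40832) = sqrt(6964752369/170569) = sqrt(6964752369)/413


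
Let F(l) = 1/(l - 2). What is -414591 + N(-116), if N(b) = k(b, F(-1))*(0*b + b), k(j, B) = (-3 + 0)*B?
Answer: -414707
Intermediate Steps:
F(l) = 1/(-2 + l)
k(j, B) = -3*B
N(b) = b (N(b) = (-3/(-2 - 1))*(0*b + b) = (-3/(-3))*(0 + b) = (-3*(-⅓))*b = 1*b = b)
-414591 + N(-116) = -414591 - 116 = -414707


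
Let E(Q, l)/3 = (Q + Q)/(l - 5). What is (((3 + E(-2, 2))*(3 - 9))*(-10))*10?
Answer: 4200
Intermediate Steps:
E(Q, l) = 6*Q/(-5 + l) (E(Q, l) = 3*((Q + Q)/(l - 5)) = 3*((2*Q)/(-5 + l)) = 3*(2*Q/(-5 + l)) = 6*Q/(-5 + l))
(((3 + E(-2, 2))*(3 - 9))*(-10))*10 = (((3 + 6*(-2)/(-5 + 2))*(3 - 9))*(-10))*10 = (((3 + 6*(-2)/(-3))*(-6))*(-10))*10 = (((3 + 6*(-2)*(-⅓))*(-6))*(-10))*10 = (((3 + 4)*(-6))*(-10))*10 = ((7*(-6))*(-10))*10 = -42*(-10)*10 = 420*10 = 4200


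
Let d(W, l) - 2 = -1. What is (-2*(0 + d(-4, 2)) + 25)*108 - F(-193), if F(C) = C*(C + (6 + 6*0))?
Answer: -33607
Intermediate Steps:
d(W, l) = 1 (d(W, l) = 2 - 1 = 1)
F(C) = C*(6 + C) (F(C) = C*(C + (6 + 0)) = C*(C + 6) = C*(6 + C))
(-2*(0 + d(-4, 2)) + 25)*108 - F(-193) = (-2*(0 + 1) + 25)*108 - (-193)*(6 - 193) = (-2*1 + 25)*108 - (-193)*(-187) = (-2 + 25)*108 - 1*36091 = 23*108 - 36091 = 2484 - 36091 = -33607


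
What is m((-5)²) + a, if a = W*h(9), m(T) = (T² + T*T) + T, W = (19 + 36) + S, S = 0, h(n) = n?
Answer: 1770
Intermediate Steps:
W = 55 (W = (19 + 36) + 0 = 55 + 0 = 55)
m(T) = T + 2*T² (m(T) = (T² + T²) + T = 2*T² + T = T + 2*T²)
a = 495 (a = 55*9 = 495)
m((-5)²) + a = (-5)²*(1 + 2*(-5)²) + 495 = 25*(1 + 2*25) + 495 = 25*(1 + 50) + 495 = 25*51 + 495 = 1275 + 495 = 1770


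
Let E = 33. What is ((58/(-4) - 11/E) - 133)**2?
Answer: 786769/36 ≈ 21855.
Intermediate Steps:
((58/(-4) - 11/E) - 133)**2 = ((58/(-4) - 11/33) - 133)**2 = ((58*(-1/4) - 11*1/33) - 133)**2 = ((-29/2 - 1/3) - 133)**2 = (-89/6 - 133)**2 = (-887/6)**2 = 786769/36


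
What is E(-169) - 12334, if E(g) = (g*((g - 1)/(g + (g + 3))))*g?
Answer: 144696/67 ≈ 2159.6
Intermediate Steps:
E(g) = g²*(-1 + g)/(3 + 2*g) (E(g) = (g*((-1 + g)/(g + (3 + g))))*g = (g*((-1 + g)/(3 + 2*g)))*g = (g*(-1 + g)/(3 + 2*g))*g = g²*(-1 + g)/(3 + 2*g))
E(-169) - 12334 = (-169)²*(-1 - 169)/(3 + 2*(-169)) - 12334 = 28561*(-170)/(3 - 338) - 12334 = 28561*(-170)/(-335) - 12334 = 28561*(-1/335)*(-170) - 12334 = 971074/67 - 12334 = 144696/67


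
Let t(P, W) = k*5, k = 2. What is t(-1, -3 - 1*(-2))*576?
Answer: 5760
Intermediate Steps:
t(P, W) = 10 (t(P, W) = 2*5 = 10)
t(-1, -3 - 1*(-2))*576 = 10*576 = 5760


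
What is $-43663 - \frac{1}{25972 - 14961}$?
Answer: $- \frac{480773294}{11011} \approx -43663.0$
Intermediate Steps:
$-43663 - \frac{1}{25972 - 14961} = -43663 - \frac{1}{11011} = - \frac{480773294}{11011}$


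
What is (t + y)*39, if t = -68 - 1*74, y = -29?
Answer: -6669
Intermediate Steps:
t = -142 (t = -68 - 74 = -142)
(t + y)*39 = (-142 - 29)*39 = -171*39 = -6669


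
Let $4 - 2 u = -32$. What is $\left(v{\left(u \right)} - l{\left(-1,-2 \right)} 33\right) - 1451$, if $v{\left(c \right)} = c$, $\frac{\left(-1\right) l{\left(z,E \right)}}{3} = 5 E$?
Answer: $-2423$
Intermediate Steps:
$l{\left(z,E \right)} = - 15 E$ ($l{\left(z,E \right)} = - 3 \cdot 5 E = - 15 E$)
$u = 18$ ($u = 2 - -16 = 2 + 16 = 18$)
$\left(v{\left(u \right)} - l{\left(-1,-2 \right)} 33\right) - 1451 = \left(18 - \left(-15\right) \left(-2\right) 33\right) - 1451 = \left(18 - 30 \cdot 33\right) - 1451 = \left(18 - 990\right) - 1451 = -972 - 1451 = -2423$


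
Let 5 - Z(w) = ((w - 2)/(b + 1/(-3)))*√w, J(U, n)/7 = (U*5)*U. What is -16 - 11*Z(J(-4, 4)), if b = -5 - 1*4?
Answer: -71 - 18414*√35/7 ≈ -15634.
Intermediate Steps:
J(U, n) = 35*U² (J(U, n) = 7*((U*5)*U) = 7*((5*U)*U) = 7*(5*U²) = 35*U²)
b = -9 (b = -5 - 4 = -9)
Z(w) = 5 - √w*(3/14 - 3*w/28) (Z(w) = 5 - (w - 2)/(-9 + 1/(-3))*√w = 5 - (-2 + w)/(-9 + 1*(-⅓))*√w = 5 - (-2 + w)/(-9 - ⅓)*√w = 5 - (-2 + w)/(-28/3)*√w = 5 - (-2 + w)*(-3/28)*√w = 5 - (3/14 - 3*w/28)*√w = 5 - √w*(3/14 - 3*w/28))
-16 - 11*Z(J(-4, 4)) = -16 - 11*(5 - 3*4*√35/14 + 3*(35*(-4)²)^(3/2)/28) = -16 - 11*(5 - 3*4*√35/14 + 3*(35*16)^(3/2)/28) = -16 - 11*(5 - 6*√35/7 + 3*560^(3/2)/28) = -16 - 11*(5 - 6*√35/7 + 3*(2240*√35)/28) = -16 - 11*(5 - 6*√35/7 + 240*√35) = -16 - 11*(5 + 1674*√35/7) = -16 + (-55 - 18414*√35/7) = -71 - 18414*√35/7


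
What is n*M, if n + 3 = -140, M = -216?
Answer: 30888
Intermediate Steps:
n = -143 (n = -3 - 140 = -143)
n*M = -143*(-216) = 30888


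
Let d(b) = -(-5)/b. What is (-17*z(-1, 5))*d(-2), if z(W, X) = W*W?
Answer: 85/2 ≈ 42.500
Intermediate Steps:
z(W, X) = W²
d(b) = 5/b
(-17*z(-1, 5))*d(-2) = (-17*(-1)²)*(5/(-2)) = (-17*1)*(5*(-½)) = -17*(-5/2) = 85/2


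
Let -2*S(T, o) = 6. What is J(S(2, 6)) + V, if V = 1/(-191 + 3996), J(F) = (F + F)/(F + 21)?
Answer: -3802/11415 ≈ -0.33307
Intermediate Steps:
S(T, o) = -3 (S(T, o) = -½*6 = -3)
J(F) = 2*F/(21 + F) (J(F) = (2*F)/(21 + F) = 2*F/(21 + F))
V = 1/3805 ≈ 0.00026281
J(S(2, 6)) + V = 2*(-3)/(21 - 3) + 1/3805 = 2*(-3)/18 + 1/3805 = 2*(-3)*(1/18) + 1/3805 = -⅓ + 1/3805 = -3802/11415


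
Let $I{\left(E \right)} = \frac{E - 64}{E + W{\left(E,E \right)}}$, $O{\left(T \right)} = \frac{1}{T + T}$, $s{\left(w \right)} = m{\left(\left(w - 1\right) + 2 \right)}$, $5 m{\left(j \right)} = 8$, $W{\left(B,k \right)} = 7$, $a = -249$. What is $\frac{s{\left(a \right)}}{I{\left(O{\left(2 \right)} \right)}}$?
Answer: $- \frac{232}{1275} \approx -0.18196$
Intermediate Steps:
$m{\left(j \right)} = \frac{8}{5}$ ($m{\left(j \right)} = \frac{1}{5} \cdot 8 = \frac{8}{5}$)
$s{\left(w \right)} = \frac{8}{5}$
$O{\left(T \right)} = \frac{1}{2 T}$
$I{\left(E \right)} = \frac{-64 + E}{7 + E}$ ($I{\left(E \right)} = \frac{E - 64}{E + 7} = \frac{-64 + E}{7 + E}$)
$\frac{s{\left(a \right)}}{I{\left(O{\left(2 \right)} \right)}} = \frac{8}{5 \frac{-64 + \frac{1}{2 \cdot 2}}{7 + \frac{1}{2 \cdot 2}}} = \frac{8}{5 \frac{-64 + \frac{1}{2} \cdot \frac{1}{2}}{7 + \frac{1}{2} \cdot \frac{1}{2}}} = \frac{8}{5 \frac{-64 + \frac{1}{4}}{7 + \frac{1}{4}}} = \frac{8}{5 \frac{1}{\frac{29}{4}} \left(- \frac{255}{4}\right)} = \frac{8}{5 \cdot \frac{4}{29} \left(- \frac{255}{4}\right)} = \frac{8}{5 \left(- \frac{255}{29}\right)} = \frac{8}{5} \left(- \frac{29}{255}\right) = - \frac{232}{1275}$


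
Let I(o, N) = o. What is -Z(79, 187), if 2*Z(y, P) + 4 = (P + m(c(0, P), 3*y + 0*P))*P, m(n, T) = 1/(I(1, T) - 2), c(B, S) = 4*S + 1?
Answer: -17389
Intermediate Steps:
c(B, S) = 1 + 4*S
m(n, T) = -1 (m(n, T) = 1/(1 - 2) = 1/(-1) = -1)
Z(y, P) = -2 + P*(-1 + P)/2 (Z(y, P) = -2 + ((P - 1)*P)/2 = -2 + ((-1 + P)*P)/2 = -2 + (P*(-1 + P))/2 = -2 + P*(-1 + P)/2)
-Z(79, 187) = -(-2 + (1/2)*187**2 - 1/2*187) = -(-2 + (1/2)*34969 - 187/2) = -(-2 + 34969/2 - 187/2) = -1*17389 = -17389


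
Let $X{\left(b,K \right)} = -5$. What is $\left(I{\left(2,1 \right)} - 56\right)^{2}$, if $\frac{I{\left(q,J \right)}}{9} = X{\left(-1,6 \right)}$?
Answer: $10201$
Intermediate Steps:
$I{\left(q,J \right)} = -45$ ($I{\left(q,J \right)} = 9 \left(-5\right) = -45$)
$\left(I{\left(2,1 \right)} - 56\right)^{2} = \left(-45 - 56\right)^{2} = \left(-101\right)^{2} = 10201$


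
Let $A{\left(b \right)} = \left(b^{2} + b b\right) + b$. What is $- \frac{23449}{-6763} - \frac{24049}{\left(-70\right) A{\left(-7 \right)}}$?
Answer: $\frac{312013517}{43080310} \approx 7.2426$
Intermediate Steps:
$A{\left(b \right)} = b + 2 b^{2}$ ($A{\left(b \right)} = \left(b^{2} + b^{2}\right) + b = 2 b^{2} + b = b + 2 b^{2}$)
$- \frac{23449}{-6763} - \frac{24049}{\left(-70\right) A{\left(-7 \right)}} = - \frac{23449}{-6763} - \frac{24049}{\left(-70\right) \left(- 7 \left(1 + 2 \left(-7\right)\right)\right)} = \left(-23449\right) \left(- \frac{1}{6763}\right) - \frac{24049}{\left(-70\right) \left(- 7 \left(1 - 14\right)\right)} = \frac{23449}{6763} - \frac{24049}{\left(-70\right) \left(\left(-7\right) \left(-13\right)\right)} = \frac{23449}{6763} - \frac{24049}{\left(-70\right) 91} = \frac{23449}{6763} - \frac{24049}{-6370} = \frac{23449}{6763} - - \frac{24049}{6370} = \frac{23449}{6763} + \frac{24049}{6370} = \frac{312013517}{43080310}$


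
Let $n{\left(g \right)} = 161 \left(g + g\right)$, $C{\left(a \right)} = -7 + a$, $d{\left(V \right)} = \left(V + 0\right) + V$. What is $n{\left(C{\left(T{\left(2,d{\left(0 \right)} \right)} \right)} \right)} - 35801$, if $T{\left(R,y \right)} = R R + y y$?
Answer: $-36767$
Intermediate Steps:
$d{\left(V \right)} = 2 V$ ($d{\left(V \right)} = V + V = 2 V$)
$T{\left(R,y \right)} = R^{2} + y^{2}$
$n{\left(g \right)} = 322 g$ ($n{\left(g \right)} = 161 \cdot 2 g = 322 g$)
$n{\left(C{\left(T{\left(2,d{\left(0 \right)} \right)} \right)} \right)} - 35801 = 322 \left(-7 + \left(2^{2} + \left(2 \cdot 0\right)^{2}\right)\right) - 35801 = 322 \left(-7 + \left(4 + 0^{2}\right)\right) - 35801 = 322 \left(-7 + \left(4 + 0\right)\right) - 35801 = 322 \left(-7 + 4\right) - 35801 = 322 \left(-3\right) - 35801 = -966 - 35801 = -36767$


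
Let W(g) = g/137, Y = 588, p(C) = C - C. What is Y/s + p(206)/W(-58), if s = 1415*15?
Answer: 196/7075 ≈ 0.027703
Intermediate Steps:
p(C) = 0
W(g) = g/137 (W(g) = g*(1/137) = g/137)
s = 21225
Y/s + p(206)/W(-58) = 588/21225 + 0/(((1/137)*(-58))) = 588*(1/21225) + 0/(-58/137) = 196/7075 + 0*(-137/58) = 196/7075 + 0 = 196/7075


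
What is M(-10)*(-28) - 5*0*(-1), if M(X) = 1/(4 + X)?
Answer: 14/3 ≈ 4.6667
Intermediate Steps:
M(-10)*(-28) - 5*0*(-1) = -28/(4 - 10) - 5*0*(-1) = -28/(-6) + 0*(-1) = -⅙*(-28) + 0 = 14/3 + 0 = 14/3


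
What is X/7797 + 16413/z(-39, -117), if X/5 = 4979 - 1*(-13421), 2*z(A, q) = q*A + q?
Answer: 1606223/83733 ≈ 19.183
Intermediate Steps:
z(A, q) = q/2 + A*q/2 (z(A, q) = (q*A + q)/2 = (A*q + q)/2 = (q + A*q)/2 = q/2 + A*q/2)
X = 92000 (X = 5*(4979 - 1*(-13421)) = 5*(4979 + 13421) = 5*18400 = 92000)
X/7797 + 16413/z(-39, -117) = 92000/7797 + 16413/(((½)*(-117)*(1 - 39))) = 92000*(1/7797) + 16413/(((½)*(-117)*(-38))) = 4000/339 + 16413/2223 = 4000/339 + 16413*(1/2223) = 4000/339 + 5471/741 = 1606223/83733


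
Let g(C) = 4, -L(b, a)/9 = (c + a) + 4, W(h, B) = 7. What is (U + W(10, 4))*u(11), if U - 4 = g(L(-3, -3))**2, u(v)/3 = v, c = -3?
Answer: 891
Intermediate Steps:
u(v) = 3*v
L(b, a) = -9 - 9*a (L(b, a) = -9*((-3 + a) + 4) = -9*(1 + a) = -9 - 9*a)
U = 20 (U = 4 + 4**2 = 4 + 16 = 20)
(U + W(10, 4))*u(11) = (20 + 7)*(3*11) = 27*33 = 891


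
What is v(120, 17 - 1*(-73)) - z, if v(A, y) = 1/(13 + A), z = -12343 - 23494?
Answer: 4766322/133 ≈ 35837.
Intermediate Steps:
z = -35837
v(120, 17 - 1*(-73)) - z = 1/(13 + 120) - 1*(-35837) = 1/133 + 35837 = 4766322/133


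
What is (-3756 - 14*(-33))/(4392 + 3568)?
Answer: -1647/3980 ≈ -0.41382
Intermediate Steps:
(-3756 - 14*(-33))/(4392 + 3568) = (-3756 + 462)/7960 = -3294*1/7960 = -1647/3980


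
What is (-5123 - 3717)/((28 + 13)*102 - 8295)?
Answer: 8840/4113 ≈ 2.1493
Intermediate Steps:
(-5123 - 3717)/((28 + 13)*102 - 8295) = -8840/(41*102 - 8295) = -8840/(4182 - 8295) = -8840/(-4113) = -8840*(-1/4113) = 8840/4113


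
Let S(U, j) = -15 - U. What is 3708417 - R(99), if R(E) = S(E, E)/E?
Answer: 122377799/33 ≈ 3.7084e+6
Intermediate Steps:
R(E) = (-15 - E)/E
3708417 - R(99) = 3708417 - (-15 - 1*99)/99 = 3708417 - (-15 - 99)/99 = 3708417 - (-114)/99 = 3708417 - 1*(-38/33) = 3708417 + 38/33 = 122377799/33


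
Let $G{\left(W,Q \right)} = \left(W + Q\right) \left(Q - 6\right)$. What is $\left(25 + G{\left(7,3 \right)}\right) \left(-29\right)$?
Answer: $145$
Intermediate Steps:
$G{\left(W,Q \right)} = \left(-6 + Q\right) \left(Q + W\right)$ ($G{\left(W,Q \right)} = \left(Q + W\right) \left(-6 + Q\right) = \left(-6 + Q\right) \left(Q + W\right)$)
$\left(25 + G{\left(7,3 \right)}\right) \left(-29\right) = \left(25 + \left(3^{2} - 18 - 42 + 3 \cdot 7\right)\right) \left(-29\right) = \left(25 + \left(9 - 18 - 42 + 21\right)\right) \left(-29\right) = \left(25 - 30\right) \left(-29\right) = \left(-5\right) \left(-29\right) = 145$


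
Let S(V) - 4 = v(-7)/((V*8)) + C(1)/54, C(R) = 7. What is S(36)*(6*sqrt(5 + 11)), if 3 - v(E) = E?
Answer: 1799/18 ≈ 99.944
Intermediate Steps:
v(E) = 3 - E
S(V) = 223/54 + 5/(4*V) (S(V) = 4 + ((3 - 1*(-7))/((V*8)) + 7/54) = 4 + ((3 + 7)/((8*V)) + 7*(1/54)) = 4 + (10*(1/(8*V)) + 7/54) = 4 + (5/(4*V) + 7/54) = 4 + (7/54 + 5/(4*V)) = 223/54 + 5/(4*V))
S(36)*(6*sqrt(5 + 11)) = ((1/108)*(135 + 446*36)/36)*(6*sqrt(5 + 11)) = ((1/108)*(1/36)*(135 + 16056))*(6*sqrt(16)) = ((1/108)*(1/36)*16191)*(6*4) = (1799/432)*24 = 1799/18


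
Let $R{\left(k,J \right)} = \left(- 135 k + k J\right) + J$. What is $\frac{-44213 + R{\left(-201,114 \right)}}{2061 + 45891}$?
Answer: $- \frac{19939}{23976} \approx -0.83162$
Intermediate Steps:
$R{\left(k,J \right)} = J - 135 k + J k$ ($R{\left(k,J \right)} = \left(- 135 k + J k\right) + J = J - 135 k + J k$)
$\frac{-44213 + R{\left(-201,114 \right)}}{2061 + 45891} = \frac{-44213 + \left(114 - -27135 + 114 \left(-201\right)\right)}{2061 + 45891} = \frac{-44213 + \left(114 + 27135 - 22914\right)}{47952} = \left(-44213 + 4335\right) \frac{1}{47952} = \left(-39878\right) \frac{1}{47952} = - \frac{19939}{23976}$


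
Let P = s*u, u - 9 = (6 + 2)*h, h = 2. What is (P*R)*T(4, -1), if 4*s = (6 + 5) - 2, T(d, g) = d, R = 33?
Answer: 7425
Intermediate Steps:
u = 25 (u = 9 + (6 + 2)*2 = 9 + 8*2 = 9 + 16 = 25)
s = 9/4 (s = ((6 + 5) - 2)/4 = (11 - 2)/4 = (1/4)*9 = 9/4 ≈ 2.2500)
P = 225/4 (P = (9/4)*25 = 225/4 ≈ 56.250)
(P*R)*T(4, -1) = ((225/4)*33)*4 = (7425/4)*4 = 7425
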